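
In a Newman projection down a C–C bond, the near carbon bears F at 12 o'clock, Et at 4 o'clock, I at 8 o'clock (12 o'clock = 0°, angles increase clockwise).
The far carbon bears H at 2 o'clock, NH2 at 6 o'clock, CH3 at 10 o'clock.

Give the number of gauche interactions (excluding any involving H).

4

Non-H gauche pairs: F(0°)/CH3(300°); Et(120°)/NH2(180°); I(240°)/NH2(180°); I(240°)/CH3(300°) — 4 interactions.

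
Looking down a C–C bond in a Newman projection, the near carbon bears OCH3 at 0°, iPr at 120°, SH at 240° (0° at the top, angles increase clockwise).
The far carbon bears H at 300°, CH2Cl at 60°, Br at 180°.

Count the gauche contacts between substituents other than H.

4

Non-H gauche pairs: OCH3(0°)/CH2Cl(60°); iPr(120°)/CH2Cl(60°); iPr(120°)/Br(180°); SH(240°)/Br(180°) — 4 interactions.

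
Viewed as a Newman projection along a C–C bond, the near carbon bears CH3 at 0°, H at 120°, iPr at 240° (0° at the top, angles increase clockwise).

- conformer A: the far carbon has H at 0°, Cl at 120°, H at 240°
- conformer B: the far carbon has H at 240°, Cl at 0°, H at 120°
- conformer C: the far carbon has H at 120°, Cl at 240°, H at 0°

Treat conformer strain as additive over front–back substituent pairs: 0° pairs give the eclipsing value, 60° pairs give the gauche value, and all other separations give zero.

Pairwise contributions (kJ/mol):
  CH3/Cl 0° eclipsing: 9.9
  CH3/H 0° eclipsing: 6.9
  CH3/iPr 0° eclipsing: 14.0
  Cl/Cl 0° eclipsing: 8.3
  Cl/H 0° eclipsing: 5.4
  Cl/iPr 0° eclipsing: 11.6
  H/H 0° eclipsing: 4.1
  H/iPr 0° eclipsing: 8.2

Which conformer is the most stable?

A

A (eclipsed): CH3–H eclipsed, H–Cl eclipsed, iPr–H eclipsed; 6.9 + 5.4 + 8.2 = 20.5 kJ/mol.
B (eclipsed): CH3–Cl eclipsed, H–H eclipsed, iPr–H eclipsed; 9.9 + 4.1 + 8.2 = 22.2 kJ/mol.
C (eclipsed): CH3–H eclipsed, H–H eclipsed, iPr–Cl eclipsed; 6.9 + 4.1 + 11.6 = 22.6 kJ/mol.
A has the lowest total (20.5 kJ/mol).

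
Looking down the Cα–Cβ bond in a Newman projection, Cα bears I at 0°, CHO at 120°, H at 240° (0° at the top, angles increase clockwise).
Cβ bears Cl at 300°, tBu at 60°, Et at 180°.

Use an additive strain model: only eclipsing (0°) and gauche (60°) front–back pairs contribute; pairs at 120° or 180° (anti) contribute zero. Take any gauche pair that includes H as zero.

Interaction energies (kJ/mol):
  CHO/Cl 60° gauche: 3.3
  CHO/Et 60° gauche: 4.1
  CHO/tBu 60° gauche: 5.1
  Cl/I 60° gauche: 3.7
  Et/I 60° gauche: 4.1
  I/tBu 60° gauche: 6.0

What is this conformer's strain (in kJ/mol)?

18.9 kJ/mol

This conformer (staggered): I(0°)/Cl(300°) gauche 3.7; I(0°)/tBu(60°) gauche 6.0; CHO(120°)/tBu(60°) gauche 5.1; CHO(120°)/Et(180°) gauche 4.1 → 18.9 kJ/mol.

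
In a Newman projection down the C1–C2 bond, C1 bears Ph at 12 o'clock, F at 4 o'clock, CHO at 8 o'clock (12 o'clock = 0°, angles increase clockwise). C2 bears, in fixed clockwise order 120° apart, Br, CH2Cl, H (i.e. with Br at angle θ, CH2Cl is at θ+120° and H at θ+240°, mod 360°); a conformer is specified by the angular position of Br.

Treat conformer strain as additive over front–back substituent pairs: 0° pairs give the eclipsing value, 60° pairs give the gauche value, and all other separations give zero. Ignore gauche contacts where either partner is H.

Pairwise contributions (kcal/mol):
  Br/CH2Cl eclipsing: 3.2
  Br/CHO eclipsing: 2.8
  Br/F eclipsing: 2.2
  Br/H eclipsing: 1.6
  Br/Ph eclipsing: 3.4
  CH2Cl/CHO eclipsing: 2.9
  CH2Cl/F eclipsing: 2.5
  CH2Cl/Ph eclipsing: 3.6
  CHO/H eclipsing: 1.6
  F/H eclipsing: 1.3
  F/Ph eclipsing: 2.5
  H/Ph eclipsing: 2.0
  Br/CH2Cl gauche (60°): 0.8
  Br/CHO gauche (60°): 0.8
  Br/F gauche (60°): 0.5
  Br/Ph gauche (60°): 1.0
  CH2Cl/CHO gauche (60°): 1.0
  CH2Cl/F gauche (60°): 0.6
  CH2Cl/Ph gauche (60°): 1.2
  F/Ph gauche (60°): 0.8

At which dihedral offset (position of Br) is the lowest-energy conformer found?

60°

Br at 0° is eclipsed. Ph at 0° is eclipsed with Br at 0° (3.4); F at 120° is eclipsed with CH2Cl at 120° (2.5); CHO at 240° is eclipsed with H at 240° (1.6). Total 7.5 kcal/mol.
Br at 60° is staggered. Ph at 0° is gauche with Br at 60° (1.0); F at 120° is gauche with Br at 60° (0.5); F at 120° is gauche with CH2Cl at 180° (0.6); CHO at 240° is gauche with CH2Cl at 180° (1.0). Total 3.1 kcal/mol.
Br at 120° is eclipsed. Ph at 0° is eclipsed with H at 0° (2.0); F at 120° is eclipsed with Br at 120° (2.2); CHO at 240° is eclipsed with CH2Cl at 240° (2.9). Total 7.1 kcal/mol.
Br at 180° is staggered. Ph at 0° is gauche with CH2Cl at 300° (1.2); F at 120° is gauche with Br at 180° (0.5); CHO at 240° is gauche with Br at 180° (0.8); CHO at 240° is gauche with CH2Cl at 300° (1.0). Total 3.5 kcal/mol.
Br at 240° is eclipsed. Ph at 0° is eclipsed with CH2Cl at 0° (3.6); F at 120° is eclipsed with H at 120° (1.3); CHO at 240° is eclipsed with Br at 240° (2.8). Total 7.7 kcal/mol.
Br at 300° is staggered. Ph at 0° is gauche with Br at 300° (1.0); Ph at 0° is gauche with CH2Cl at 60° (1.2); F at 120° is gauche with CH2Cl at 60° (0.6); CHO at 240° is gauche with Br at 300° (0.8). Total 3.6 kcal/mol.
The minimum (3.1 kcal/mol) occurs with Br at 60°.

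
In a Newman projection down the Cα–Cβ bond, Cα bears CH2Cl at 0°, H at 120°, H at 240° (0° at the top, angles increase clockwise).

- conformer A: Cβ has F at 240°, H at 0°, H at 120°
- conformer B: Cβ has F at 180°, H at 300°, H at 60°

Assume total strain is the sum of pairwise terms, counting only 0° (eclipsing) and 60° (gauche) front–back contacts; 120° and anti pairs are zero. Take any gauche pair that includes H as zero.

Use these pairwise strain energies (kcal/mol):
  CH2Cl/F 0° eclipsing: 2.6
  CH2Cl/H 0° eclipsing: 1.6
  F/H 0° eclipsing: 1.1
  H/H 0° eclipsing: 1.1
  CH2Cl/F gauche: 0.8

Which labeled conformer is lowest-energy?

B

A (eclipsed): CH2Cl(0°)/H(0°) eclipsed 1.6; H(120°)/H(120°) eclipsed 1.1; H(240°)/F(240°) eclipsed 1.1 → 3.8 kcal/mol.
B (staggered): no non-H gauche contacts → 0.0 kcal/mol.
B has the lowest total (0.0 kcal/mol).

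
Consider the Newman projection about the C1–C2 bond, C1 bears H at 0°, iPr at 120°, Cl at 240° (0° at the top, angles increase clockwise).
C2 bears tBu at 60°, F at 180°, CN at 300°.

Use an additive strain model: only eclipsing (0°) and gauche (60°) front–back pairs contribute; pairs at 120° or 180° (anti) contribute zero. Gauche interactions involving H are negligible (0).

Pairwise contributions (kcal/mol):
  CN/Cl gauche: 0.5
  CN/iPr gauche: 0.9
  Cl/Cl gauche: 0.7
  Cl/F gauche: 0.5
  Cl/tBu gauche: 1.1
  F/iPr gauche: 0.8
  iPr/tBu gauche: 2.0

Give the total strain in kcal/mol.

3.8 kcal/mol

This conformer (staggered): iPr–tBu gauche, iPr–F gauche, Cl–F gauche, Cl–CN gauche; 2.0 + 0.8 + 0.5 + 0.5 = 3.8 kcal/mol.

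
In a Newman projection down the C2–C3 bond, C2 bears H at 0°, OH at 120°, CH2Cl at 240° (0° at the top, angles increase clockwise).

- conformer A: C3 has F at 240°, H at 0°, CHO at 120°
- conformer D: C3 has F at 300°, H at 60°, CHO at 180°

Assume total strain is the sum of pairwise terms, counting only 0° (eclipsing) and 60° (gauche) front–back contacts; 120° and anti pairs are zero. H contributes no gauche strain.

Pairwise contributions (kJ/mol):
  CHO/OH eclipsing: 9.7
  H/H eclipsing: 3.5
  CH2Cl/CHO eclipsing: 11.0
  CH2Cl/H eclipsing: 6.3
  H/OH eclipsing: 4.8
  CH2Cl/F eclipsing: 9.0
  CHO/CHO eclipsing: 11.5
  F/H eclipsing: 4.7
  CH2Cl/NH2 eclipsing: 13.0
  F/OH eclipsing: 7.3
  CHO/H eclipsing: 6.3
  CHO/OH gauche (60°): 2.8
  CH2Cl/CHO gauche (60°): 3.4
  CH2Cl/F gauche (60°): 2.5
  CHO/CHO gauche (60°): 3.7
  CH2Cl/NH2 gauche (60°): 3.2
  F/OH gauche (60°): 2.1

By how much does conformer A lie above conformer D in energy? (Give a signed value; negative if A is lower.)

A (eclipsed): H(0°)/H(0°) eclipsed 3.5; OH(120°)/CHO(120°) eclipsed 9.7; CH2Cl(240°)/F(240°) eclipsed 9.0 → 22.2 kJ/mol.
D (staggered): OH(120°)/CHO(180°) gauche 2.8; CH2Cl(240°)/F(300°) gauche 2.5; CH2Cl(240°)/CHO(180°) gauche 3.4 → 8.7 kJ/mol.
E(A) − E(D) = 22.2 − 8.7 = +13.5 kJ/mol.

+13.5 kJ/mol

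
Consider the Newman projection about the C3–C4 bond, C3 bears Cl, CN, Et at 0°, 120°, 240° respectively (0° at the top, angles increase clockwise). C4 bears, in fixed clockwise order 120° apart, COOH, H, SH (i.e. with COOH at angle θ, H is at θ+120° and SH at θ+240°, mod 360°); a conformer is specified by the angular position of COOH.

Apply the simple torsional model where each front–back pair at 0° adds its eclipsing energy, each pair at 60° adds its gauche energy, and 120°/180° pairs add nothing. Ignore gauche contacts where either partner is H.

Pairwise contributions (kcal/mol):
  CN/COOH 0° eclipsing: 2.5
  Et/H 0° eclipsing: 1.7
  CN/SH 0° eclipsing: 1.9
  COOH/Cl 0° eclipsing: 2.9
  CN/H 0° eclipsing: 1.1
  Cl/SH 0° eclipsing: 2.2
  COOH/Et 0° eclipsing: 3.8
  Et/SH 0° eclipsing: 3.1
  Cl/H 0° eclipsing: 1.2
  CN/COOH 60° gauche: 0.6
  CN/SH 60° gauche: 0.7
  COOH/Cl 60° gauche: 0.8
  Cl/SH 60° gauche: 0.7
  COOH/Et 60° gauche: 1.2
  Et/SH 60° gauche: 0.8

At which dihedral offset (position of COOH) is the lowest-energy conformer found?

60°

COOH at 0° (eclipsed): Cl(0°)/COOH(0°) eclipsed 2.9; CN(120°)/H(120°) eclipsed 1.1; Et(240°)/SH(240°) eclipsed 3.1 → 7.1 kcal/mol.
COOH at 60° (staggered): Cl(0°)/COOH(60°) gauche 0.8; Cl(0°)/SH(300°) gauche 0.7; CN(120°)/COOH(60°) gauche 0.6; Et(240°)/SH(300°) gauche 0.8 → 2.9 kcal/mol.
COOH at 120° (eclipsed): Cl(0°)/SH(0°) eclipsed 2.2; CN(120°)/COOH(120°) eclipsed 2.5; Et(240°)/H(240°) eclipsed 1.7 → 6.4 kcal/mol.
COOH at 180° (staggered): Cl(0°)/SH(60°) gauche 0.7; CN(120°)/COOH(180°) gauche 0.6; CN(120°)/SH(60°) gauche 0.7; Et(240°)/COOH(180°) gauche 1.2 → 3.2 kcal/mol.
COOH at 240° (eclipsed): Cl(0°)/H(0°) eclipsed 1.2; CN(120°)/SH(120°) eclipsed 1.9; Et(240°)/COOH(240°) eclipsed 3.8 → 6.9 kcal/mol.
COOH at 300° (staggered): Cl(0°)/COOH(300°) gauche 0.8; CN(120°)/SH(180°) gauche 0.7; Et(240°)/COOH(300°) gauche 1.2; Et(240°)/SH(180°) gauche 0.8 → 3.5 kcal/mol.
The minimum (2.9 kcal/mol) occurs with COOH at 60°.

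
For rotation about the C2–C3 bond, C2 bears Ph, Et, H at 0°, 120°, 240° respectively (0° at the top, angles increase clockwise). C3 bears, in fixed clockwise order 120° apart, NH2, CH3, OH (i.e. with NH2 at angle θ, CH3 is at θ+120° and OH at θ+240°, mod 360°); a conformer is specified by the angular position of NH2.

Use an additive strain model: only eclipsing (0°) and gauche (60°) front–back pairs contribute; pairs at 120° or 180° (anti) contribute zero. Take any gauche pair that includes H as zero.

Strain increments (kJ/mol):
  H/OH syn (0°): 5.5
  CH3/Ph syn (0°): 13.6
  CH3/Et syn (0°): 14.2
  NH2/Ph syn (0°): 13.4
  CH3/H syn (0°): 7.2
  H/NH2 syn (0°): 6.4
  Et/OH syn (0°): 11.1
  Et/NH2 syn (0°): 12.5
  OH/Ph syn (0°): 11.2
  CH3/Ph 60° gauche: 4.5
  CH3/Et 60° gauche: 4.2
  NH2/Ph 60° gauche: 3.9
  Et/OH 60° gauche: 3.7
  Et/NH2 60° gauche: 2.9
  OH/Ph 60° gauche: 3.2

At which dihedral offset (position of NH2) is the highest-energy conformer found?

NH2 at 0° is eclipsed. Ph at 0° is eclipsed with NH2 at 0° (13.4); Et at 120° is eclipsed with CH3 at 120° (14.2); H at 240° is eclipsed with OH at 240° (5.5). Total 33.1 kJ/mol.
NH2 at 60° is staggered. Ph at 0° is gauche with NH2 at 60° (3.9); Ph at 0° is gauche with OH at 300° (3.2); Et at 120° is gauche with NH2 at 60° (2.9); Et at 120° is gauche with CH3 at 180° (4.2). Total 14.2 kJ/mol.
NH2 at 120° is eclipsed. Ph at 0° is eclipsed with OH at 0° (11.2); Et at 120° is eclipsed with NH2 at 120° (12.5); H at 240° is eclipsed with CH3 at 240° (7.2). Total 30.9 kJ/mol.
NH2 at 180° is staggered. Ph at 0° is gauche with CH3 at 300° (4.5); Ph at 0° is gauche with OH at 60° (3.2); Et at 120° is gauche with NH2 at 180° (2.9); Et at 120° is gauche with OH at 60° (3.7). Total 14.3 kJ/mol.
NH2 at 240° is eclipsed. Ph at 0° is eclipsed with CH3 at 0° (13.6); Et at 120° is eclipsed with OH at 120° (11.1); H at 240° is eclipsed with NH2 at 240° (6.4). Total 31.1 kJ/mol.
NH2 at 300° is staggered. Ph at 0° is gauche with NH2 at 300° (3.9); Ph at 0° is gauche with CH3 at 60° (4.5); Et at 120° is gauche with CH3 at 60° (4.2); Et at 120° is gauche with OH at 180° (3.7). Total 16.3 kJ/mol.
The maximum (33.1 kJ/mol) occurs with NH2 at 0°.

0°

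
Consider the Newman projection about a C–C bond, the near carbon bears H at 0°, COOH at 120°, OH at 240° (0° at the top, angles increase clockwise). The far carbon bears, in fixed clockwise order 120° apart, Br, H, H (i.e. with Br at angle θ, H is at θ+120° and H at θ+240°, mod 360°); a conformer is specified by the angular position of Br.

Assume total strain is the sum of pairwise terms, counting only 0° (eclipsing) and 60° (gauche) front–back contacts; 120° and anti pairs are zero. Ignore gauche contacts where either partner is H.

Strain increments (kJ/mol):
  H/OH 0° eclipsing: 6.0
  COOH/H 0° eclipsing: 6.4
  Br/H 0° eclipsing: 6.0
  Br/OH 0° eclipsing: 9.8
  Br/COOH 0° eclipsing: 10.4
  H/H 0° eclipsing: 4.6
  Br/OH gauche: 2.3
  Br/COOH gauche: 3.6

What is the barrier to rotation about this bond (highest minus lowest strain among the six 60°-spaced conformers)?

Br at 0° (eclipsed): H–Br eclipsed, COOH–H eclipsed, OH–H eclipsed; 6.0 + 6.4 + 6.0 = 18.4 kJ/mol.
Br at 60° (staggered): COOH–Br gauche; 3.6 = 3.6 kJ/mol.
Br at 120° (eclipsed): H–H eclipsed, COOH–Br eclipsed, OH–H eclipsed; 4.6 + 10.4 + 6.0 = 21.0 kJ/mol.
Br at 180° (staggered): COOH–Br gauche, OH–Br gauche; 3.6 + 2.3 = 5.9 kJ/mol.
Br at 240° (eclipsed): H–H eclipsed, COOH–H eclipsed, OH–Br eclipsed; 4.6 + 6.4 + 9.8 = 20.8 kJ/mol.
Br at 300° (staggered): OH–Br gauche; 2.3 = 2.3 kJ/mol.
Max at 120° (21.0 kJ/mol), min at 300° (2.3 kJ/mol); barrier = 18.7 kJ/mol.

18.7 kJ/mol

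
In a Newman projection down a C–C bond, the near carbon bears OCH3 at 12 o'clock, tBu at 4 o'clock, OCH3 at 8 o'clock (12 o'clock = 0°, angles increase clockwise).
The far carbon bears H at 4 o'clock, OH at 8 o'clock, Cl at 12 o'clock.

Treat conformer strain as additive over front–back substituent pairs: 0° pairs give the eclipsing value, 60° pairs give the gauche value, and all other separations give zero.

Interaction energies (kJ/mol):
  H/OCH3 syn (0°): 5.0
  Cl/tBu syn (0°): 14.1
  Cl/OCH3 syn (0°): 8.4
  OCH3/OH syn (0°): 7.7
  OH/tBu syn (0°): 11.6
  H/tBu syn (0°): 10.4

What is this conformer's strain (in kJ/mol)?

26.5 kJ/mol

This conformer (eclipsed): OCH3(0°)/Cl(0°) eclipsed 8.4; tBu(120°)/H(120°) eclipsed 10.4; OCH3(240°)/OH(240°) eclipsed 7.7 → 26.5 kJ/mol.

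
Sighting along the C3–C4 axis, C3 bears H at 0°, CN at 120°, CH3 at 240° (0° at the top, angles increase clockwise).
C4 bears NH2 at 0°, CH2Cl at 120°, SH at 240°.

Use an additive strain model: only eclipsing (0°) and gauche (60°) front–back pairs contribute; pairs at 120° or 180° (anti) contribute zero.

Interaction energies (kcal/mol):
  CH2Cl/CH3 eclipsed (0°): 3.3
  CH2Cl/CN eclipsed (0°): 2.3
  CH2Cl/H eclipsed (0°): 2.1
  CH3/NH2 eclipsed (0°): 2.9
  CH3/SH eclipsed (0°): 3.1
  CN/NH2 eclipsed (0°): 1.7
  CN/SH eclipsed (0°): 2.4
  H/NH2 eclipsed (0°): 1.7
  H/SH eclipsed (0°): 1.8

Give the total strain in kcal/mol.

This conformer (eclipsed): H–NH2 eclipsed, CN–CH2Cl eclipsed, CH3–SH eclipsed; 1.7 + 2.3 + 3.1 = 7.1 kcal/mol.

7.1 kcal/mol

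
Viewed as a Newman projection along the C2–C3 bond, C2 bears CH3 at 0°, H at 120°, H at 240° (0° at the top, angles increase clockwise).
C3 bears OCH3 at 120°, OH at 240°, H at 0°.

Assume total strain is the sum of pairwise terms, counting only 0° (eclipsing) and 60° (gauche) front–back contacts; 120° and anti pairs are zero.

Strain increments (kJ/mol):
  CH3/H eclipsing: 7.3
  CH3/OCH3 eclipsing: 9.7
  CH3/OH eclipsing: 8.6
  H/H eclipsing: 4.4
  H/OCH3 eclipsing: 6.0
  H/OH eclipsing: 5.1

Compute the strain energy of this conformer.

18.4 kJ/mol

This conformer is eclipsed. CH3 at 0° is eclipsed with H at 0° (7.3); H at 120° is eclipsed with OCH3 at 120° (6.0); H at 240° is eclipsed with OH at 240° (5.1). Total 18.4 kJ/mol.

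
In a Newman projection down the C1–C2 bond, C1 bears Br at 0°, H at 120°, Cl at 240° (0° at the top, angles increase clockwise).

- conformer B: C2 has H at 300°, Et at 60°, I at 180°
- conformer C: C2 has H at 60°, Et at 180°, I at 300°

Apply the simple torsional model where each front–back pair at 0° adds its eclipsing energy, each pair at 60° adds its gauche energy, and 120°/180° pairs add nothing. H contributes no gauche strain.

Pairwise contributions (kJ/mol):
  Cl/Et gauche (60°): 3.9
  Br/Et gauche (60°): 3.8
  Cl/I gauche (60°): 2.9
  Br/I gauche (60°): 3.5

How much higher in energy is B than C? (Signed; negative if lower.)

-3.6 kJ/mol

B (staggered): Br(0°)/Et(60°) gauche 3.8; Cl(240°)/I(180°) gauche 2.9 → 6.7 kJ/mol.
C (staggered): Br(0°)/I(300°) gauche 3.5; Cl(240°)/Et(180°) gauche 3.9; Cl(240°)/I(300°) gauche 2.9 → 10.3 kJ/mol.
E(B) − E(C) = 6.7 − 10.3 = -3.6 kJ/mol.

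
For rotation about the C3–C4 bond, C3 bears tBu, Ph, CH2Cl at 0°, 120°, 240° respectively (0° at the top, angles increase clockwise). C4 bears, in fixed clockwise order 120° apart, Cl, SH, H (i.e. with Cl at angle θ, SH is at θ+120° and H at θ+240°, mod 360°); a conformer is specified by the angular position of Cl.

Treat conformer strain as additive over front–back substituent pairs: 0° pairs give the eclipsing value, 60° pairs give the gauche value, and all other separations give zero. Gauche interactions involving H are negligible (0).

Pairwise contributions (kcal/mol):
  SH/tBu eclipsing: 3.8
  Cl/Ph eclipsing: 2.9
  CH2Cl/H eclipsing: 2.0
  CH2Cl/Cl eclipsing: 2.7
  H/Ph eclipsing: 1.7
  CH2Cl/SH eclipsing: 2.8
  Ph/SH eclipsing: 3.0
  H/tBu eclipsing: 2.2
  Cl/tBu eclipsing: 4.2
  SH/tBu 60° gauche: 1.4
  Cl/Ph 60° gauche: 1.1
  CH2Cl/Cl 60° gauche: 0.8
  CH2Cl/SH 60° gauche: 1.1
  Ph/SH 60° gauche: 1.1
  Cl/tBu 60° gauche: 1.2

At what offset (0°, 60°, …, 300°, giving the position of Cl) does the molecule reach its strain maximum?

0°

Cl at 0° (eclipsed): tBu–Cl eclipsed, Ph–SH eclipsed, CH2Cl–H eclipsed; 4.2 + 3.0 + 2.0 = 9.2 kcal/mol.
Cl at 60° (staggered): tBu–Cl gauche, Ph–Cl gauche, Ph–SH gauche, CH2Cl–SH gauche; 1.2 + 1.1 + 1.1 + 1.1 = 4.5 kcal/mol.
Cl at 120° (eclipsed): tBu–H eclipsed, Ph–Cl eclipsed, CH2Cl–SH eclipsed; 2.2 + 2.9 + 2.8 = 7.9 kcal/mol.
Cl at 180° (staggered): tBu–SH gauche, Ph–Cl gauche, CH2Cl–Cl gauche, CH2Cl–SH gauche; 1.4 + 1.1 + 0.8 + 1.1 = 4.4 kcal/mol.
Cl at 240° (eclipsed): tBu–SH eclipsed, Ph–H eclipsed, CH2Cl–Cl eclipsed; 3.8 + 1.7 + 2.7 = 8.2 kcal/mol.
Cl at 300° (staggered): tBu–Cl gauche, tBu–SH gauche, Ph–SH gauche, CH2Cl–Cl gauche; 1.2 + 1.4 + 1.1 + 0.8 = 4.5 kcal/mol.
The maximum (9.2 kcal/mol) occurs with Cl at 0°.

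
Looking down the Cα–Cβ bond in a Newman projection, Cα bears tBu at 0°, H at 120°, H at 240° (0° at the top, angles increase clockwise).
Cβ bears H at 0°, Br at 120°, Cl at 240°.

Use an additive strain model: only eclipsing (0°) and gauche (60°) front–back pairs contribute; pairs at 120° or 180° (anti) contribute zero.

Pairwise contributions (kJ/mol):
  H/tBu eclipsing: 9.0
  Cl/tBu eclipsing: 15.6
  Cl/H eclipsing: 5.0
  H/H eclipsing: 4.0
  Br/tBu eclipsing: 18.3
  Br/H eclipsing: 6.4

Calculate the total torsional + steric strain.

This conformer is eclipsed. tBu at 0° is eclipsed with H at 0° (9.0); H at 120° is eclipsed with Br at 120° (6.4); H at 240° is eclipsed with Cl at 240° (5.0). Total 20.4 kJ/mol.

20.4 kJ/mol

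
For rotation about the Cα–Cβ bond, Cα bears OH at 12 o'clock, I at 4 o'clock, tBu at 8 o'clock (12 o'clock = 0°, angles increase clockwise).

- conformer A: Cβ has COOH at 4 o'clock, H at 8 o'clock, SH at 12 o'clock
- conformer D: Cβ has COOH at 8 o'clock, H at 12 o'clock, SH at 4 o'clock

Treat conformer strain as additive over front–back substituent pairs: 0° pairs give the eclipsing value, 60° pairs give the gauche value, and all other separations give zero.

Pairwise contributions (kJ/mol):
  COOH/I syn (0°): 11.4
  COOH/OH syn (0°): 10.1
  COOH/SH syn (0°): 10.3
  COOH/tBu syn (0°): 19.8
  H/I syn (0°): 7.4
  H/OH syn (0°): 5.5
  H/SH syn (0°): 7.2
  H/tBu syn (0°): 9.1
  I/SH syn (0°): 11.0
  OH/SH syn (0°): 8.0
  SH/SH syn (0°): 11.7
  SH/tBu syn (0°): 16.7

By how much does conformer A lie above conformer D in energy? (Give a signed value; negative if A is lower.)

A (eclipsed): OH(0°)/SH(0°) eclipsed 8.0; I(120°)/COOH(120°) eclipsed 11.4; tBu(240°)/H(240°) eclipsed 9.1 → 28.5 kJ/mol.
D (eclipsed): OH(0°)/H(0°) eclipsed 5.5; I(120°)/SH(120°) eclipsed 11.0; tBu(240°)/COOH(240°) eclipsed 19.8 → 36.3 kJ/mol.
E(A) − E(D) = 28.5 − 36.3 = -7.8 kJ/mol.

-7.8 kJ/mol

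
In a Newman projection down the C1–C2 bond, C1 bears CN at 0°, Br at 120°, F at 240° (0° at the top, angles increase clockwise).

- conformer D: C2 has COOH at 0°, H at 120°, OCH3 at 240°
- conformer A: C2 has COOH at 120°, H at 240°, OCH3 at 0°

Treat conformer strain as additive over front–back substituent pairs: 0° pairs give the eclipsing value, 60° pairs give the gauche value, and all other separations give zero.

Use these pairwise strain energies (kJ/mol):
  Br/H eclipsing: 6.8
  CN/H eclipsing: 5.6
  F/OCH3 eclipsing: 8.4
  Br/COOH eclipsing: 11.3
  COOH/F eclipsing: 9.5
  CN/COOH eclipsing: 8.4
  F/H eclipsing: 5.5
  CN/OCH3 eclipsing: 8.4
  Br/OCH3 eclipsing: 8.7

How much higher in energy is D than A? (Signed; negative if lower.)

-1.6 kJ/mol

D (eclipsed): CN(0°)/COOH(0°) eclipsed 8.4; Br(120°)/H(120°) eclipsed 6.8; F(240°)/OCH3(240°) eclipsed 8.4 → 23.6 kJ/mol.
A (eclipsed): CN(0°)/OCH3(0°) eclipsed 8.4; Br(120°)/COOH(120°) eclipsed 11.3; F(240°)/H(240°) eclipsed 5.5 → 25.2 kJ/mol.
E(D) − E(A) = 23.6 − 25.2 = -1.6 kJ/mol.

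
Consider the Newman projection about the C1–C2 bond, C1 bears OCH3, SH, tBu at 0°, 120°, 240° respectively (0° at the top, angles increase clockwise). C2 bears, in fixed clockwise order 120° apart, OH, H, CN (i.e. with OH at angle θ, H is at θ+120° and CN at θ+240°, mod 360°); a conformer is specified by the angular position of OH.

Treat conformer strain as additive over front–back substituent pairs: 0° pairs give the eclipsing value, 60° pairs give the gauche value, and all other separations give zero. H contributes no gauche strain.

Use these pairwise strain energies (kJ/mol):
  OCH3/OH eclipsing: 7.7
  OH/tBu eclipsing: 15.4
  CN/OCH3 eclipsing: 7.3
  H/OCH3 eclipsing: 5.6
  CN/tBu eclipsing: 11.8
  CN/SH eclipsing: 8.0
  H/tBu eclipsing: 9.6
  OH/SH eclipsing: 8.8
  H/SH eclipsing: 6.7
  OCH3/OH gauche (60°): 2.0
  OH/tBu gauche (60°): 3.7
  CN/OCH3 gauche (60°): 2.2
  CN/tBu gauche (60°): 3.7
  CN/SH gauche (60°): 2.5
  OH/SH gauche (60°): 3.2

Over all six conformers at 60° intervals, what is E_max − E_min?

OH at 0° is eclipsed. OCH3 at 0° is eclipsed with OH at 0° (7.7); SH at 120° is eclipsed with H at 120° (6.7); tBu at 240° is eclipsed with CN at 240° (11.8). Total 26.2 kJ/mol.
OH at 60° is staggered. OCH3 at 0° is gauche with OH at 60° (2.0); OCH3 at 0° is gauche with CN at 300° (2.2); SH at 120° is gauche with OH at 60° (3.2); tBu at 240° is gauche with CN at 300° (3.7). Total 11.1 kJ/mol.
OH at 120° is eclipsed. OCH3 at 0° is eclipsed with CN at 0° (7.3); SH at 120° is eclipsed with OH at 120° (8.8); tBu at 240° is eclipsed with H at 240° (9.6). Total 25.7 kJ/mol.
OH at 180° is staggered. OCH3 at 0° is gauche with CN at 60° (2.2); SH at 120° is gauche with OH at 180° (3.2); SH at 120° is gauche with CN at 60° (2.5); tBu at 240° is gauche with OH at 180° (3.7). Total 11.6 kJ/mol.
OH at 240° is eclipsed. OCH3 at 0° is eclipsed with H at 0° (5.6); SH at 120° is eclipsed with CN at 120° (8.0); tBu at 240° is eclipsed with OH at 240° (15.4). Total 29.0 kJ/mol.
OH at 300° is staggered. OCH3 at 0° is gauche with OH at 300° (2.0); SH at 120° is gauche with CN at 180° (2.5); tBu at 240° is gauche with OH at 300° (3.7); tBu at 240° is gauche with CN at 180° (3.7). Total 11.9 kJ/mol.
Max at 240° (29.0 kJ/mol), min at 60° (11.1 kJ/mol); barrier = 17.9 kJ/mol.

17.9 kJ/mol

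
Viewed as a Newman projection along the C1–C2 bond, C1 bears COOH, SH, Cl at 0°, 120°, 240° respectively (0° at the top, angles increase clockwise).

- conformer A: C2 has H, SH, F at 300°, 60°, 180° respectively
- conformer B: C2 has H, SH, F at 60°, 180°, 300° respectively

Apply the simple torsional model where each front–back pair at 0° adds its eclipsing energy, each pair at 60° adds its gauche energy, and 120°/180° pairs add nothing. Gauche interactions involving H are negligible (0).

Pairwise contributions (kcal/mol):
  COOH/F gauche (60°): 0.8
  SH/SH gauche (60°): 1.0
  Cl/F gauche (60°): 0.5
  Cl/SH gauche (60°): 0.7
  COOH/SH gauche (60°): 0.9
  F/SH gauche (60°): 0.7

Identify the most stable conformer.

B

A (staggered): COOH(0°)/SH(60°) gauche 0.9; SH(120°)/SH(60°) gauche 1.0; SH(120°)/F(180°) gauche 0.7; Cl(240°)/F(180°) gauche 0.5 → 3.1 kcal/mol.
B (staggered): COOH(0°)/F(300°) gauche 0.8; SH(120°)/SH(180°) gauche 1.0; Cl(240°)/SH(180°) gauche 0.7; Cl(240°)/F(300°) gauche 0.5 → 3.0 kcal/mol.
B has the lowest total (3.0 kcal/mol).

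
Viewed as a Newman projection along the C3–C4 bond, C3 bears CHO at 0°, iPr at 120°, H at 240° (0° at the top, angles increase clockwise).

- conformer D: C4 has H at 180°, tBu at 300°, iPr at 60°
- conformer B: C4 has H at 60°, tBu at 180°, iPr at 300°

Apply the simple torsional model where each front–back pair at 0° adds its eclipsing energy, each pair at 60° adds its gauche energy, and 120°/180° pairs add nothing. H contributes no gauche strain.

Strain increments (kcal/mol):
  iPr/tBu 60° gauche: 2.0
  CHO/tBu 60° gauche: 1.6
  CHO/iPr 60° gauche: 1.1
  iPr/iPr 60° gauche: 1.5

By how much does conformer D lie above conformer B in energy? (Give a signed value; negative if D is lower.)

+1.1 kcal/mol

D (staggered): CHO–tBu gauche, CHO–iPr gauche, iPr–iPr gauche; 1.6 + 1.1 + 1.5 = 4.2 kcal/mol.
B (staggered): CHO–iPr gauche, iPr–tBu gauche; 1.1 + 2.0 = 3.1 kcal/mol.
E(D) − E(B) = 4.2 − 3.1 = +1.1 kcal/mol.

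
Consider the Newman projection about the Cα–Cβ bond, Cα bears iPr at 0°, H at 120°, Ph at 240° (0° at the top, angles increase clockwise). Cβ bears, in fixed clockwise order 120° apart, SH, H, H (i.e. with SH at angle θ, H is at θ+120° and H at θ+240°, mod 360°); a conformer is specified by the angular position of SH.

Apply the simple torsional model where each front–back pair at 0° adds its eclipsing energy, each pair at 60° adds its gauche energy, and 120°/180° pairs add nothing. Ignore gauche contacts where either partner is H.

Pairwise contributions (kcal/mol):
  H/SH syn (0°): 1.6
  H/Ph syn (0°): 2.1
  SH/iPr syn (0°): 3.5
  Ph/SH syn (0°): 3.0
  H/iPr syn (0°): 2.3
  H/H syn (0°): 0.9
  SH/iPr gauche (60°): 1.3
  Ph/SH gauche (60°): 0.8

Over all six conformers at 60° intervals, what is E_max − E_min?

5.7 kcal/mol

SH at 0° is eclipsed. iPr at 0° is eclipsed with SH at 0° (3.5); H at 120° is eclipsed with H at 120° (0.9); Ph at 240° is eclipsed with H at 240° (2.1). Total 6.5 kcal/mol.
SH at 60° is staggered. iPr at 0° is gauche with SH at 60° (1.3). Total 1.3 kcal/mol.
SH at 120° is eclipsed. iPr at 0° is eclipsed with H at 0° (2.3); H at 120° is eclipsed with SH at 120° (1.6); Ph at 240° is eclipsed with H at 240° (2.1). Total 6.0 kcal/mol.
SH at 180° is staggered. Ph at 240° is gauche with SH at 180° (0.8). Total 0.8 kcal/mol.
SH at 240° is eclipsed. iPr at 0° is eclipsed with H at 0° (2.3); H at 120° is eclipsed with H at 120° (0.9); Ph at 240° is eclipsed with SH at 240° (3.0). Total 6.2 kcal/mol.
SH at 300° is staggered. iPr at 0° is gauche with SH at 300° (1.3); Ph at 240° is gauche with SH at 300° (0.8). Total 2.1 kcal/mol.
Max at 0° (6.5 kcal/mol), min at 180° (0.8 kcal/mol); barrier = 5.7 kcal/mol.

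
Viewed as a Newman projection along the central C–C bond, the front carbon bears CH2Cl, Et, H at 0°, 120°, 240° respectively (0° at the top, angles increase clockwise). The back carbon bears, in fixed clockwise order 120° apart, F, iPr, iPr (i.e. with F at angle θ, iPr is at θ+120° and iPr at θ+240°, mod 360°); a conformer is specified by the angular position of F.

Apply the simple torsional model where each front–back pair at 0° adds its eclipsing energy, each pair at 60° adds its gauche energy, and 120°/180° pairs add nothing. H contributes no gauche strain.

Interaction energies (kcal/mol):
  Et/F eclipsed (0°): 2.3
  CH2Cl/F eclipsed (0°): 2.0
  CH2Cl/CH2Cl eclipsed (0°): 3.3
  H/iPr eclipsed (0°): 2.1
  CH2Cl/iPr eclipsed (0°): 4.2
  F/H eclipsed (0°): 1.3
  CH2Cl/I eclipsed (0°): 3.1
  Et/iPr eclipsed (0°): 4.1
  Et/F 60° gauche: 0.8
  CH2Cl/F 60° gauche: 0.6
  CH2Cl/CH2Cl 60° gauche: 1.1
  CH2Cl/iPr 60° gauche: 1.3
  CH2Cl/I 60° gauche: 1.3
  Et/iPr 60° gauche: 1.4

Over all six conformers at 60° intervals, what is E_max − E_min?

F at 0° (eclipsed): CH2Cl(0°)/F(0°) eclipsed 2.0; Et(120°)/iPr(120°) eclipsed 4.1; H(240°)/iPr(240°) eclipsed 2.1 → 8.2 kcal/mol.
F at 60° (staggered): CH2Cl(0°)/F(60°) gauche 0.6; CH2Cl(0°)/iPr(300°) gauche 1.3; Et(120°)/F(60°) gauche 0.8; Et(120°)/iPr(180°) gauche 1.4 → 4.1 kcal/mol.
F at 120° (eclipsed): CH2Cl(0°)/iPr(0°) eclipsed 4.2; Et(120°)/F(120°) eclipsed 2.3; H(240°)/iPr(240°) eclipsed 2.1 → 8.6 kcal/mol.
F at 180° (staggered): CH2Cl(0°)/iPr(300°) gauche 1.3; CH2Cl(0°)/iPr(60°) gauche 1.3; Et(120°)/F(180°) gauche 0.8; Et(120°)/iPr(60°) gauche 1.4 → 4.8 kcal/mol.
F at 240° (eclipsed): CH2Cl(0°)/iPr(0°) eclipsed 4.2; Et(120°)/iPr(120°) eclipsed 4.1; H(240°)/F(240°) eclipsed 1.3 → 9.6 kcal/mol.
F at 300° (staggered): CH2Cl(0°)/F(300°) gauche 0.6; CH2Cl(0°)/iPr(60°) gauche 1.3; Et(120°)/iPr(60°) gauche 1.4; Et(120°)/iPr(180°) gauche 1.4 → 4.7 kcal/mol.
Max at 240° (9.6 kcal/mol), min at 60° (4.1 kcal/mol); barrier = 5.5 kcal/mol.

5.5 kcal/mol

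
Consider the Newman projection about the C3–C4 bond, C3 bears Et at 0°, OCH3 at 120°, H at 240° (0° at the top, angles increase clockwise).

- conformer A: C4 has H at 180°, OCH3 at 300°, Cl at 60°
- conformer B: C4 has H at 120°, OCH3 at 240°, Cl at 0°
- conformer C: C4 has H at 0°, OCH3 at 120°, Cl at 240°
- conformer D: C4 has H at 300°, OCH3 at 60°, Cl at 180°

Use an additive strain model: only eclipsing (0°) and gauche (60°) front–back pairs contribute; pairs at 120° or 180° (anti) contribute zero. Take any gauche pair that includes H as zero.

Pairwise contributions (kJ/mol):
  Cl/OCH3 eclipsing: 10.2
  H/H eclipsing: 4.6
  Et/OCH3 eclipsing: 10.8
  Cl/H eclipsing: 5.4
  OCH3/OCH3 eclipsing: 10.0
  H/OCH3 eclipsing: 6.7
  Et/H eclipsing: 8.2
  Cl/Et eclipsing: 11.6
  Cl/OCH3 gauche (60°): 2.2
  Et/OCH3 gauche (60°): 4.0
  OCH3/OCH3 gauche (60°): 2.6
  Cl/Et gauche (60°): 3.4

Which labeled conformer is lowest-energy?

D

A is staggered. Et at 0° is gauche with OCH3 at 300° (4.0); Et at 0° is gauche with Cl at 60° (3.4); OCH3 at 120° is gauche with Cl at 60° (2.2). Total 9.6 kJ/mol.
B is eclipsed. Et at 0° is eclipsed with Cl at 0° (11.6); OCH3 at 120° is eclipsed with H at 120° (6.7); H at 240° is eclipsed with OCH3 at 240° (6.7). Total 25.0 kJ/mol.
C is eclipsed. Et at 0° is eclipsed with H at 0° (8.2); OCH3 at 120° is eclipsed with OCH3 at 120° (10.0); H at 240° is eclipsed with Cl at 240° (5.4). Total 23.6 kJ/mol.
D is staggered. Et at 0° is gauche with OCH3 at 60° (4.0); OCH3 at 120° is gauche with OCH3 at 60° (2.6); OCH3 at 120° is gauche with Cl at 180° (2.2). Total 8.8 kJ/mol.
D has the lowest total (8.8 kJ/mol).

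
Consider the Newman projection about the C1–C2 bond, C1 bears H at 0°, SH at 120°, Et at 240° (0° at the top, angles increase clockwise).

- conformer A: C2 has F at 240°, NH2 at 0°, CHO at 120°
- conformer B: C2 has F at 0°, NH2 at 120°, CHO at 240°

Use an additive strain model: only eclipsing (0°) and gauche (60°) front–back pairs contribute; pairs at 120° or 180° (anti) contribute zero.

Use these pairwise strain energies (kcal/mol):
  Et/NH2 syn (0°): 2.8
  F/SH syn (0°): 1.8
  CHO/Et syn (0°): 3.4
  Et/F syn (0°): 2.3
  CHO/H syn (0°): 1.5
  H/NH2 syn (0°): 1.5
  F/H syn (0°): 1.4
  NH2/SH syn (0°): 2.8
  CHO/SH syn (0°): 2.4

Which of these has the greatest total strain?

A (eclipsed): H–NH2 eclipsed, SH–CHO eclipsed, Et–F eclipsed; 1.5 + 2.4 + 2.3 = 6.2 kcal/mol.
B (eclipsed): H–F eclipsed, SH–NH2 eclipsed, Et–CHO eclipsed; 1.4 + 2.8 + 3.4 = 7.6 kcal/mol.
B has the highest total (7.6 kcal/mol).

B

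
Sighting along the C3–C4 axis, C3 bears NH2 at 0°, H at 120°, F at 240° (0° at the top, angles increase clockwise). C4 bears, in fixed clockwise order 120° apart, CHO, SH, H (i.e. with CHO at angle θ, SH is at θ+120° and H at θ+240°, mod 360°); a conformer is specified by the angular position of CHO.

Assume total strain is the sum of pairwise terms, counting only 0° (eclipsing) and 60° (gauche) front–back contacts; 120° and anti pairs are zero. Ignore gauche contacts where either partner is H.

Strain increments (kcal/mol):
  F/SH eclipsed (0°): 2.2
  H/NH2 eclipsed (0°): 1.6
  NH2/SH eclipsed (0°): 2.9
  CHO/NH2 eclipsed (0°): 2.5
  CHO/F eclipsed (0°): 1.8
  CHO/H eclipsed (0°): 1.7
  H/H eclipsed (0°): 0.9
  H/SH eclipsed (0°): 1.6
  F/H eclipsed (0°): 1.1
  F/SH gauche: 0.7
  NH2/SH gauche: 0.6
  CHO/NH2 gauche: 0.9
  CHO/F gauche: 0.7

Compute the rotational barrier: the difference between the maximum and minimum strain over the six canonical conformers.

CHO at 0° (eclipsed): NH2–CHO eclipsed, H–SH eclipsed, F–H eclipsed; 2.5 + 1.6 + 1.1 = 5.2 kcal/mol.
CHO at 60° (staggered): NH2–CHO gauche, F–SH gauche; 0.9 + 0.7 = 1.6 kcal/mol.
CHO at 120° (eclipsed): NH2–H eclipsed, H–CHO eclipsed, F–SH eclipsed; 1.6 + 1.7 + 2.2 = 5.5 kcal/mol.
CHO at 180° (staggered): NH2–SH gauche, F–CHO gauche, F–SH gauche; 0.6 + 0.7 + 0.7 = 2.0 kcal/mol.
CHO at 240° (eclipsed): NH2–SH eclipsed, H–H eclipsed, F–CHO eclipsed; 2.9 + 0.9 + 1.8 = 5.6 kcal/mol.
CHO at 300° (staggered): NH2–CHO gauche, NH2–SH gauche, F–CHO gauche; 0.9 + 0.6 + 0.7 = 2.2 kcal/mol.
Max at 240° (5.6 kcal/mol), min at 60° (1.6 kcal/mol); barrier = 4.0 kcal/mol.

4.0 kcal/mol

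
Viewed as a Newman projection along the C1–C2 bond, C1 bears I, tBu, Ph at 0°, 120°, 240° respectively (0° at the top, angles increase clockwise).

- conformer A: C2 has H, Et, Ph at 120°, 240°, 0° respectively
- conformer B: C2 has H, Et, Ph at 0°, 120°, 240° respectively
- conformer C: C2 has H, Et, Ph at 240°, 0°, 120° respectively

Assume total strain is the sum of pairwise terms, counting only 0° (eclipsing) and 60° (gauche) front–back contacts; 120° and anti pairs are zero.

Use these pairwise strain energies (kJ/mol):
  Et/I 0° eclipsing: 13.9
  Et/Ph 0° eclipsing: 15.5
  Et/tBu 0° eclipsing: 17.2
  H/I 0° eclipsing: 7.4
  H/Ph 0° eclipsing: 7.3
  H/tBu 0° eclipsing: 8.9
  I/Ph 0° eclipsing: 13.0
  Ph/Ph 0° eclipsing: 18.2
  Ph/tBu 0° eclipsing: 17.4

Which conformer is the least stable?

B

A (eclipsed): I–Ph eclipsed, tBu–H eclipsed, Ph–Et eclipsed; 13.0 + 8.9 + 15.5 = 37.4 kJ/mol.
B (eclipsed): I–H eclipsed, tBu–Et eclipsed, Ph–Ph eclipsed; 7.4 + 17.2 + 18.2 = 42.8 kJ/mol.
C (eclipsed): I–Et eclipsed, tBu–Ph eclipsed, Ph–H eclipsed; 13.9 + 17.4 + 7.3 = 38.6 kJ/mol.
B has the highest total (42.8 kJ/mol).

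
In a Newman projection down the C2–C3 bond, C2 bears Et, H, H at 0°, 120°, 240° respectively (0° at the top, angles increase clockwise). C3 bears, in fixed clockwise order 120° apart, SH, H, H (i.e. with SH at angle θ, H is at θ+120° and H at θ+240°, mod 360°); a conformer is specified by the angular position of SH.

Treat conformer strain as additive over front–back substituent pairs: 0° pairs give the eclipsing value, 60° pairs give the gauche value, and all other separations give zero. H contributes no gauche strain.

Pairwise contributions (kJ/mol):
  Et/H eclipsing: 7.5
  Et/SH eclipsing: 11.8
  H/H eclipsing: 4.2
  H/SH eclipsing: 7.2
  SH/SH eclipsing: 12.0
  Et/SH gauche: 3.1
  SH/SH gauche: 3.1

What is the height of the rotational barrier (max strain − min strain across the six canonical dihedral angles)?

SH at 0° (eclipsed): Et–SH eclipsed, H–H eclipsed, H–H eclipsed; 11.8 + 4.2 + 4.2 = 20.2 kJ/mol.
SH at 60° (staggered): Et–SH gauche; 3.1 = 3.1 kJ/mol.
SH at 120° (eclipsed): Et–H eclipsed, H–SH eclipsed, H–H eclipsed; 7.5 + 7.2 + 4.2 = 18.9 kJ/mol.
SH at 180° (staggered): no non-H gauche contacts → 0.0 kJ/mol.
SH at 240° (eclipsed): Et–H eclipsed, H–H eclipsed, H–SH eclipsed; 7.5 + 4.2 + 7.2 = 18.9 kJ/mol.
SH at 300° (staggered): Et–SH gauche; 3.1 = 3.1 kJ/mol.
Max at 0° (20.2 kJ/mol), min at 180° (0.0 kJ/mol); barrier = 20.2 kJ/mol.

20.2 kJ/mol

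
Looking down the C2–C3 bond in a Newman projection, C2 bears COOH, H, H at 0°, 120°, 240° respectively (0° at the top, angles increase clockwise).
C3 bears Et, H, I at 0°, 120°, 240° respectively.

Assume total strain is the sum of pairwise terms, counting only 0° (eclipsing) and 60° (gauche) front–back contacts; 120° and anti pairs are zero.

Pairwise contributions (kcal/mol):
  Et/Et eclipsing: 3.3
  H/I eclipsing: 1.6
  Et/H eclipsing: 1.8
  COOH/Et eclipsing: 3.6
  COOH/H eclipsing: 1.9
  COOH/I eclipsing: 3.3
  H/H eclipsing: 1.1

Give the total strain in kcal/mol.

6.3 kcal/mol

This conformer (eclipsed): COOH–Et eclipsed, H–H eclipsed, H–I eclipsed; 3.6 + 1.1 + 1.6 = 6.3 kcal/mol.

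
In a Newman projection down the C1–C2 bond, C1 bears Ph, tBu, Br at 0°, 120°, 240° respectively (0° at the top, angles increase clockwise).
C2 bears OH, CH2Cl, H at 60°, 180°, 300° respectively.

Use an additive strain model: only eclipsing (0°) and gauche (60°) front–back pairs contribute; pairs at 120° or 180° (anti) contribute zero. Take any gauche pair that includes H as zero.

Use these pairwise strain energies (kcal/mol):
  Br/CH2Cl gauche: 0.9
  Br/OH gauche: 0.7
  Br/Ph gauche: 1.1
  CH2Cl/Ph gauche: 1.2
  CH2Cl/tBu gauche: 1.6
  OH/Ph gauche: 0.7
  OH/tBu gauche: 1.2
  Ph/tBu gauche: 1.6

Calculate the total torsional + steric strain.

4.4 kcal/mol

This conformer (staggered): Ph(0°)/OH(60°) gauche 0.7; tBu(120°)/OH(60°) gauche 1.2; tBu(120°)/CH2Cl(180°) gauche 1.6; Br(240°)/CH2Cl(180°) gauche 0.9 → 4.4 kcal/mol.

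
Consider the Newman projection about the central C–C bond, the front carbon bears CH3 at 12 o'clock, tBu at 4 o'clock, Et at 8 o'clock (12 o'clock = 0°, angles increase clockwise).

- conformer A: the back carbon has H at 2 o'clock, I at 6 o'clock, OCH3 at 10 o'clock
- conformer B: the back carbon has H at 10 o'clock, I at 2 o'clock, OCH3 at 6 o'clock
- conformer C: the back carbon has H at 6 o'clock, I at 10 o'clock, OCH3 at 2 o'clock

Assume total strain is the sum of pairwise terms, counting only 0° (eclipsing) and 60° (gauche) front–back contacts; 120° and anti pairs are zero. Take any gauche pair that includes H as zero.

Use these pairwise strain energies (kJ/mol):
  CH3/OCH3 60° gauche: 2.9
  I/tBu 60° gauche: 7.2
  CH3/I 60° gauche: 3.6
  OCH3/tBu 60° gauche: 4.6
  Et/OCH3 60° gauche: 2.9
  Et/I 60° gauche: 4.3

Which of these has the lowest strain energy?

C

A (staggered): CH3–OCH3 gauche, tBu–I gauche, Et–I gauche, Et–OCH3 gauche; 2.9 + 7.2 + 4.3 + 2.9 = 17.3 kJ/mol.
B (staggered): CH3–I gauche, tBu–I gauche, tBu–OCH3 gauche, Et–OCH3 gauche; 3.6 + 7.2 + 4.6 + 2.9 = 18.3 kJ/mol.
C (staggered): CH3–I gauche, CH3–OCH3 gauche, tBu–OCH3 gauche, Et–I gauche; 3.6 + 2.9 + 4.6 + 4.3 = 15.4 kJ/mol.
C has the lowest total (15.4 kJ/mol).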